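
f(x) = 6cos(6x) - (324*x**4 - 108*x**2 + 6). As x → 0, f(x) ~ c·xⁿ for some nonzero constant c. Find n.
6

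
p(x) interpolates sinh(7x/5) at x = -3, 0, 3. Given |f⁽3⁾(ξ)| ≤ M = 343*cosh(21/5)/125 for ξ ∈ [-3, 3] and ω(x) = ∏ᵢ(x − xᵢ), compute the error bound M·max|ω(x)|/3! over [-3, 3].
343*sqrt(3)*cosh(21/5)/125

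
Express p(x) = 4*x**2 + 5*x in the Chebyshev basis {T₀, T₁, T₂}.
(2)T₀ + (5)T₁ + (2)T₂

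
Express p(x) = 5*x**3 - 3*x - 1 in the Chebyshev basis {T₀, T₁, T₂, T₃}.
-T₀ + (3/4)T₁ + (5/4)T₃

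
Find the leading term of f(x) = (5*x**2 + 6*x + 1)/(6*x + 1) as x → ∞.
5*x/6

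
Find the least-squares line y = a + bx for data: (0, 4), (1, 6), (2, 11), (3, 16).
a = 31/10, b = 41/10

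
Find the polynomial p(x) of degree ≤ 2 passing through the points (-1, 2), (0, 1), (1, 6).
3*x**2 + 2*x + 1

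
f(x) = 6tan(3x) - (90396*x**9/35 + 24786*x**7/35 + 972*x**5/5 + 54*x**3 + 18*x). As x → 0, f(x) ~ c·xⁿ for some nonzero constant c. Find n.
11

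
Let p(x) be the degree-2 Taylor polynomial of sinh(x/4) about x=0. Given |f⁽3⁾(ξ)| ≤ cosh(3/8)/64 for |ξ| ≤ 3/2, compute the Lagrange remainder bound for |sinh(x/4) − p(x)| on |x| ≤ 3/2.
9*cosh(3/8)/1024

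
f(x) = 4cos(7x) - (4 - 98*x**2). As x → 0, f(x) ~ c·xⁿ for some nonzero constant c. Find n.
4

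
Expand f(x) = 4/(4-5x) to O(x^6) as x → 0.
1 + 5*x/4 + 25*x**2/16 + 125*x**3/64 + 625*x**4/256 + 3125*x**5/1024 + O(x**6)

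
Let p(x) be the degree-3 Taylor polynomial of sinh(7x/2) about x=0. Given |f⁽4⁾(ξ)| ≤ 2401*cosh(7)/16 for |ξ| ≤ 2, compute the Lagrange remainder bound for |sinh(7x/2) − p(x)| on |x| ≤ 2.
2401*cosh(7)/24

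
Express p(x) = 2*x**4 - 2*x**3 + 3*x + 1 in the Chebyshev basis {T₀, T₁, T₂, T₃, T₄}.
(7/4)T₀ + (3/2)T₁ + T₂ + (-1/2)T₃ + (1/4)T₄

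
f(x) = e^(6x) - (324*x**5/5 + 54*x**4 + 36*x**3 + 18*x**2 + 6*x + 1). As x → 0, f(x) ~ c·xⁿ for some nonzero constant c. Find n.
6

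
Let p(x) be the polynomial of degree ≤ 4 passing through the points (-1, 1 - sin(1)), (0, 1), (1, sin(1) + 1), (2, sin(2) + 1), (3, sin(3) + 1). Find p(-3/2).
-45*sin(2)/32 + 35*sin(3)/128 + 63*sin(1)/128 + 1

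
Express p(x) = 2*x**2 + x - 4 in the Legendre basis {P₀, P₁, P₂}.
(-10/3)P₀ + P₁ + (4/3)P₂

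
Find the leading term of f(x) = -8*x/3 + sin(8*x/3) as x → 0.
-256*x**3/81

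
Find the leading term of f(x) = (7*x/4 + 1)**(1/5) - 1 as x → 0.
7*x/20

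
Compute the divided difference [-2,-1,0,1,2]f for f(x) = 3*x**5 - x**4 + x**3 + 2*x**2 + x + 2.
-1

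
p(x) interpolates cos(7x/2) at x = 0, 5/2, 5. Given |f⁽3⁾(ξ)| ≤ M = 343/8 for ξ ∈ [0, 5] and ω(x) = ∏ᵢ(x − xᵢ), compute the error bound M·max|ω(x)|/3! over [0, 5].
42875*sqrt(3)/1728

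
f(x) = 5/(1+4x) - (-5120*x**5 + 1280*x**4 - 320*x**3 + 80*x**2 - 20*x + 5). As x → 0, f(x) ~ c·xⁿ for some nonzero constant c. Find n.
6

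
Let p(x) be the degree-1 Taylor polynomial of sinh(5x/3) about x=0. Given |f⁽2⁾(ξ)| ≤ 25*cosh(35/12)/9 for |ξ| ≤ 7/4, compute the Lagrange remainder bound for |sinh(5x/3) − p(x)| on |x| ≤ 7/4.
1225*cosh(35/12)/288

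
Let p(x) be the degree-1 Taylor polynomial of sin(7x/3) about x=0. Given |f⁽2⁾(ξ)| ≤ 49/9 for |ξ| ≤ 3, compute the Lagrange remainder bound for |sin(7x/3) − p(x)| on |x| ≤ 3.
49/2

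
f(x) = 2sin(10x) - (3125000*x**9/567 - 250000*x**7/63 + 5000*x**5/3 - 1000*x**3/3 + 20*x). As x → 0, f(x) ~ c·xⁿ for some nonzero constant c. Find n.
11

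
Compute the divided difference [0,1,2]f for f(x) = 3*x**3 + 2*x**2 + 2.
11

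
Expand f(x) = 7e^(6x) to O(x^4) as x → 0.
7 + 42*x + 126*x**2 + 252*x**3 + O(x**4)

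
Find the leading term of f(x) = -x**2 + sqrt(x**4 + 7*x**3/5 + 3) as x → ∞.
7*x/10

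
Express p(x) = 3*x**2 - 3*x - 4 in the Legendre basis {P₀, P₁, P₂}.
(-3)P₀ + (-3)P₁ + (2)P₂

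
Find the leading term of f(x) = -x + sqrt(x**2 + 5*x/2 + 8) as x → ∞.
5/4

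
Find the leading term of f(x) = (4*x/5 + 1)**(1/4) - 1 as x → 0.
x/5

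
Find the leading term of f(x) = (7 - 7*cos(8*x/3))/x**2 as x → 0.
224/9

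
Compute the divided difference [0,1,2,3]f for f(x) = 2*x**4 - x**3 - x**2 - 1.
11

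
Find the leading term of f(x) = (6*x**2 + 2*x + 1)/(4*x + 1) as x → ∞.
3*x/2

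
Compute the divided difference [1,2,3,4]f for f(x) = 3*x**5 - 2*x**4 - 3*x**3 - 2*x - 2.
172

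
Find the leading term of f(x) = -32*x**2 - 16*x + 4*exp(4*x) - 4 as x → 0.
128*x**3/3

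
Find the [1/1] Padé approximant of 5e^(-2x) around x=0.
(5 - 5*x)/(x + 1)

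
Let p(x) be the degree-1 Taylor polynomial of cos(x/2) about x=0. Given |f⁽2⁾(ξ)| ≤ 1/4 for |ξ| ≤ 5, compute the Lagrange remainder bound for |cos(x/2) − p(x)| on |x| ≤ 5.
25/8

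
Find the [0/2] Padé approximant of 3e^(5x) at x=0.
3/(25*x**2/2 - 5*x + 1)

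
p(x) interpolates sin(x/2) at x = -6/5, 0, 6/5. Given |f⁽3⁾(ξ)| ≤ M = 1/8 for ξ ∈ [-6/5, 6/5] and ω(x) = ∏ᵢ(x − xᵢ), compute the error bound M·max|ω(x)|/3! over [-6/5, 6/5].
sqrt(3)/125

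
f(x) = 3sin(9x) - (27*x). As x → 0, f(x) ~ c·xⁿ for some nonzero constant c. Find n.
3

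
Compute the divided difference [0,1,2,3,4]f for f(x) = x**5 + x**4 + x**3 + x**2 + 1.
11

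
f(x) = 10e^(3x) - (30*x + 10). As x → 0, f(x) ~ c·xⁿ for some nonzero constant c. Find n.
2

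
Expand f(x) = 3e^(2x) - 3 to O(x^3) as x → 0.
6*x + 6*x**2 + O(x**3)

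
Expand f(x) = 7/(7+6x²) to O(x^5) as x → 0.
1 - 6*x**2/7 + 36*x**4/49 + O(x**5)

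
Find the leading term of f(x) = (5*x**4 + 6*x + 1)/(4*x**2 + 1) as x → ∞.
5*x**2/4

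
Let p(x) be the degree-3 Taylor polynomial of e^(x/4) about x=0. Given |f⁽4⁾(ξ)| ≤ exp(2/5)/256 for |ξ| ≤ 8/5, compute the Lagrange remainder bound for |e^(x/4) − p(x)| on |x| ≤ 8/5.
2*exp(2/5)/1875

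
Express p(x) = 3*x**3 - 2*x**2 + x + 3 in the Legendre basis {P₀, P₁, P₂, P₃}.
(7/3)P₀ + (14/5)P₁ + (-4/3)P₂ + (6/5)P₃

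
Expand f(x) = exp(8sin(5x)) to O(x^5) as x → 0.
1 + 40*x + 800*x**2 + 10500*x**3 + 100000*x**4 + O(x**5)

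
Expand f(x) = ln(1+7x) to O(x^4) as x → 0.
7*x - 49*x**2/2 + 343*x**3/3 + O(x**4)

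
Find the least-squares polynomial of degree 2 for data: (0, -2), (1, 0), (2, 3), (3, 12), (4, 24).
-59/35 + (-36/35)x + (13/7)x²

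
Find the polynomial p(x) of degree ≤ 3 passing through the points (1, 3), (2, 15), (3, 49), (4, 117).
2*x**3 - x**2 + x + 1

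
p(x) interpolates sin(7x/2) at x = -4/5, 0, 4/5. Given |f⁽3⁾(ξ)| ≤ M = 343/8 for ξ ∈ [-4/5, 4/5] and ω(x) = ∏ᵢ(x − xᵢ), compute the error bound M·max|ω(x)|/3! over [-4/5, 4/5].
2744*sqrt(3)/3375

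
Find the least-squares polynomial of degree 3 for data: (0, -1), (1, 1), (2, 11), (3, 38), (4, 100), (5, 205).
-131/126 + (2405/756)x + (-377/126)x² + (229/108)x³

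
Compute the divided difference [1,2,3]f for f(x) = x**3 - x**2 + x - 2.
5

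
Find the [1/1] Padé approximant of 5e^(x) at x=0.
(5*x/2 + 5)/(1 - x/2)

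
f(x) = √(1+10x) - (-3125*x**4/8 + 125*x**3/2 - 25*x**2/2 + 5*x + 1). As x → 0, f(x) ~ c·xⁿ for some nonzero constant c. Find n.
5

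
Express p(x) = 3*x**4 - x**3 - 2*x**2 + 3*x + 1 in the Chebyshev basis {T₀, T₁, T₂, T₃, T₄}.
(9/8)T₀ + (9/4)T₁ + (1/2)T₂ + (-1/4)T₃ + (3/8)T₄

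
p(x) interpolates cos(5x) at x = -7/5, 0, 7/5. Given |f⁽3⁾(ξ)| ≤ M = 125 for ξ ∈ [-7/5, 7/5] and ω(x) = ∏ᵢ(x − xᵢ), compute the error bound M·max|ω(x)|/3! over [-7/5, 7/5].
343*sqrt(3)/27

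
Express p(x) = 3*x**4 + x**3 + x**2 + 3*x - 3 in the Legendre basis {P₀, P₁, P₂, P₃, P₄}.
(-31/15)P₀ + (18/5)P₁ + (50/21)P₂ + (2/5)P₃ + (24/35)P₄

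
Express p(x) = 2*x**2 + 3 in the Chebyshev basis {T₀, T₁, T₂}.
(4)T₀ + T₂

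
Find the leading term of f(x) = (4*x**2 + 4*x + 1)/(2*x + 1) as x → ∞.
2*x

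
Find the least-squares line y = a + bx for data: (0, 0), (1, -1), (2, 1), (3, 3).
a = -9/10, b = 11/10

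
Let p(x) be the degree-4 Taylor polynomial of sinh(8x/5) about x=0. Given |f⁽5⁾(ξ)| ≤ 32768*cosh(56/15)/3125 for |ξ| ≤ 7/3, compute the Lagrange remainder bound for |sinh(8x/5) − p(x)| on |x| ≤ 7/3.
68841472*cosh(56/15)/11390625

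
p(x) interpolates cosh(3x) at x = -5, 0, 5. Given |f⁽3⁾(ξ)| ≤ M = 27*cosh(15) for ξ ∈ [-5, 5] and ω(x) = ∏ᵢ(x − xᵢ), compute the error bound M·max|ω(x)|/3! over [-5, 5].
125*sqrt(3)*cosh(15)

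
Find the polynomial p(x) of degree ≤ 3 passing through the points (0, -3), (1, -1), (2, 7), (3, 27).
x**3 + x - 3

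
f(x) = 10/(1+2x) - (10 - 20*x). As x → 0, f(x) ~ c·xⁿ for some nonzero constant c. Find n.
2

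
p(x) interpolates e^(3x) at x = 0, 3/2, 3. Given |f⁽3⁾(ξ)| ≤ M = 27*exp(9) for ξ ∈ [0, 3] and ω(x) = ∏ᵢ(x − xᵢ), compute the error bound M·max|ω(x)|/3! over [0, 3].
27*sqrt(3)*exp(9)/8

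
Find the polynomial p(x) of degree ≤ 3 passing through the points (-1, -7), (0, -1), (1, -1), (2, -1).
x**3 - 3*x**2 + 2*x - 1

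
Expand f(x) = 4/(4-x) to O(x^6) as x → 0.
1 + x/4 + x**2/16 + x**3/64 + x**4/256 + x**5/1024 + O(x**6)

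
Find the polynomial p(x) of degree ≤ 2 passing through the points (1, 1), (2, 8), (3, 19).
2*x**2 + x - 2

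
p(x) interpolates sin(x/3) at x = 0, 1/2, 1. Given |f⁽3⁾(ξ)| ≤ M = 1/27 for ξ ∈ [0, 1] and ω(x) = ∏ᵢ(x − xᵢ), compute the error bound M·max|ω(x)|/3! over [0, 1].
sqrt(3)/5832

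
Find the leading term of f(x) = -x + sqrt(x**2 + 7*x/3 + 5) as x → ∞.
7/6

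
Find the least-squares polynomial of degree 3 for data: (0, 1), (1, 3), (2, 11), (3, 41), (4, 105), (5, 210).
83/63 + (13/54)x + (-367/252)x² + (211/108)x³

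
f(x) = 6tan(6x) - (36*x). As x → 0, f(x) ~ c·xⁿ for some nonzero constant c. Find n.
3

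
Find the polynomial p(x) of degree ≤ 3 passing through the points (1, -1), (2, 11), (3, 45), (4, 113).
2*x**3 - x**2 + x - 3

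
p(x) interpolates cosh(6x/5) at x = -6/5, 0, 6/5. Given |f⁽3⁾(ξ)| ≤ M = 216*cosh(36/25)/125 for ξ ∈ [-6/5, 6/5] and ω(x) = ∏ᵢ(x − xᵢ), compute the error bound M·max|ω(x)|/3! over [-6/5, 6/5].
1728*sqrt(3)*cosh(36/25)/15625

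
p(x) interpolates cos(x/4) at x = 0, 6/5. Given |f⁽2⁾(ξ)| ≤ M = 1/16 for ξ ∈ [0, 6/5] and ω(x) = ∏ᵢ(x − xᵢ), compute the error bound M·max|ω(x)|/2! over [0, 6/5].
9/800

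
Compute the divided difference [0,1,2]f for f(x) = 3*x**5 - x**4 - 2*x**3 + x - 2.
32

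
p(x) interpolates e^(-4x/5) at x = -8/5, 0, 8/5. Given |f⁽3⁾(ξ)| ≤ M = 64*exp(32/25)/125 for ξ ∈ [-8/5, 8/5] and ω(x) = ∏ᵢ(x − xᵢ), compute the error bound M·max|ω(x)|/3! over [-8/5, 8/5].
32768*sqrt(3)*exp(32/25)/421875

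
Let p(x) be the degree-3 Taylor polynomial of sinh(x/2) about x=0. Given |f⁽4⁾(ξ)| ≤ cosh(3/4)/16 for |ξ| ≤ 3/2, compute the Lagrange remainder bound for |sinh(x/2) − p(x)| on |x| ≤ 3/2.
27*cosh(3/4)/2048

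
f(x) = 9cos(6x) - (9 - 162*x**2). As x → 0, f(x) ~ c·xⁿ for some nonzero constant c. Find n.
4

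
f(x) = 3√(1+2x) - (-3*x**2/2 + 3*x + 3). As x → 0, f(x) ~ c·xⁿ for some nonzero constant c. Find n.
3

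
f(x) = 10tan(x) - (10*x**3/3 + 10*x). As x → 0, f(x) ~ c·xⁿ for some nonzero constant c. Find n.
5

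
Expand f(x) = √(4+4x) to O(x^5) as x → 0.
2 + x - x**2/4 + x**3/8 - 5*x**4/64 + O(x**5)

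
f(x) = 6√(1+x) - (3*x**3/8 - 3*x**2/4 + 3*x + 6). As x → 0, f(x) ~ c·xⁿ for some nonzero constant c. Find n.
4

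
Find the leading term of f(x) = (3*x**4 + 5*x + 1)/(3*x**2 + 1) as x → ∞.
x**2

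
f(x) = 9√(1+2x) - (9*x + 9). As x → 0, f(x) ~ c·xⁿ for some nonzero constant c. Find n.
2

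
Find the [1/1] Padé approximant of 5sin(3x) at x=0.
15*x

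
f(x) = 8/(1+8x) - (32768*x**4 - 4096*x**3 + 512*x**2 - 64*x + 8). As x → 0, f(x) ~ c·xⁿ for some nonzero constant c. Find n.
5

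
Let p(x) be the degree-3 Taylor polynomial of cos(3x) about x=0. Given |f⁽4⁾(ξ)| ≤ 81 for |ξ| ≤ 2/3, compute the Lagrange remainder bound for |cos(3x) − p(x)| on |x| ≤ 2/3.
2/3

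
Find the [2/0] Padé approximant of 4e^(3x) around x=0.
18*x**2 + 12*x + 4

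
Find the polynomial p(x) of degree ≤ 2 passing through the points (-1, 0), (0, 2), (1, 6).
x**2 + 3*x + 2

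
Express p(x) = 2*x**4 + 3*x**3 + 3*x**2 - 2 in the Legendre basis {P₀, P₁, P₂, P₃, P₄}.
(-3/5)P₀ + (9/5)P₁ + (22/7)P₂ + (6/5)P₃ + (16/35)P₄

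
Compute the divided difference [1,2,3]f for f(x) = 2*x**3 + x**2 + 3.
13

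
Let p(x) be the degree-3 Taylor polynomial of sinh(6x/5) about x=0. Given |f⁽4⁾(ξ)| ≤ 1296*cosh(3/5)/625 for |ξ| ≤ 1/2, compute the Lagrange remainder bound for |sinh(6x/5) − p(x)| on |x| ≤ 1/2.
27*cosh(3/5)/5000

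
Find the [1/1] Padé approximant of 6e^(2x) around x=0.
(6*x + 6)/(1 - x)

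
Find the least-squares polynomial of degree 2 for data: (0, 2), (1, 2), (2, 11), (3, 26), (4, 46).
11/7 + (-68/35)x + (23/7)x²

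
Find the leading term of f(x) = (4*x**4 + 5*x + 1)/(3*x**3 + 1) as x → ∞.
4*x/3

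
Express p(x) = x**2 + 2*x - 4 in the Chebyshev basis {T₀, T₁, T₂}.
(-7/2)T₀ + (2)T₁ + (1/2)T₂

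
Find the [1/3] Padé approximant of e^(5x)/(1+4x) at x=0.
(55*x/28 + 1)/(2425*x**3/168 - 265*x**2/28 + 27*x/28 + 1)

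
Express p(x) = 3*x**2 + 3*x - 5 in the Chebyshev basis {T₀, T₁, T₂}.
(-7/2)T₀ + (3)T₁ + (3/2)T₂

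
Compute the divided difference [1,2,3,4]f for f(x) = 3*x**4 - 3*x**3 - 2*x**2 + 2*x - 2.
27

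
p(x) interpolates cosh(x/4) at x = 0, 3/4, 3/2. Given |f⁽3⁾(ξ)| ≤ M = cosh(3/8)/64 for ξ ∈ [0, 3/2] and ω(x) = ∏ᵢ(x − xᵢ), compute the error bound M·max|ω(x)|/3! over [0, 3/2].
sqrt(3)*cosh(3/8)/4096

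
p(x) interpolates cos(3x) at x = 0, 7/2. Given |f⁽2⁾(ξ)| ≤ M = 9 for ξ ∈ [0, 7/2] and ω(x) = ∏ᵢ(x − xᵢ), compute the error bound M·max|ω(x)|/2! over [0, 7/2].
441/32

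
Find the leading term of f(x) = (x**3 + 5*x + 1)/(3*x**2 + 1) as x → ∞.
x/3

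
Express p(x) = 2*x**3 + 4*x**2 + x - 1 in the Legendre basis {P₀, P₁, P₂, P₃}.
(1/3)P₀ + (11/5)P₁ + (8/3)P₂ + (4/5)P₃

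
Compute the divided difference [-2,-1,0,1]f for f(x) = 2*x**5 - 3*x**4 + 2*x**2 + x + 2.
16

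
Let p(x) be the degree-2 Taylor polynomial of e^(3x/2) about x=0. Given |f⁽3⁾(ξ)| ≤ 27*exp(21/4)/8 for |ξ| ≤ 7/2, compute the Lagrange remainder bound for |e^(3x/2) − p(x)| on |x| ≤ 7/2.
3087*exp(21/4)/128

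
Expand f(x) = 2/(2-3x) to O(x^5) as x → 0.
1 + 3*x/2 + 9*x**2/4 + 27*x**3/8 + 81*x**4/16 + O(x**5)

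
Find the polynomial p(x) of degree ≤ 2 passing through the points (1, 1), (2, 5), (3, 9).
4*x - 3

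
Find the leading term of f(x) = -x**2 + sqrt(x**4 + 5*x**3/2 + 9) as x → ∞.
5*x/4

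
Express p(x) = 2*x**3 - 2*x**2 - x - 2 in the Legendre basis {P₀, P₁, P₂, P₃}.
(-8/3)P₀ + (1/5)P₁ + (-4/3)P₂ + (4/5)P₃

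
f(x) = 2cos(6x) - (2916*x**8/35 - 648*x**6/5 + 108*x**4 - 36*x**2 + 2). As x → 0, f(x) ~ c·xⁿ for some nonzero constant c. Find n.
10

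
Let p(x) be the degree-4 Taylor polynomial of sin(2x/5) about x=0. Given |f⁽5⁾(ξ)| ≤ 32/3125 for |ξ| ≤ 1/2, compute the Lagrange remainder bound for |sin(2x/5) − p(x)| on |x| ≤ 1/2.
1/375000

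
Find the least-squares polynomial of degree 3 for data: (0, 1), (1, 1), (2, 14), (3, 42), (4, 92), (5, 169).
109/126 + (-2605/756)x + (403/126)x² + (91/108)x³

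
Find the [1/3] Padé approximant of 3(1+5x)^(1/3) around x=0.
(25*x/2 + 3)/(125*x**3/81 - 25*x**2/18 + 5*x/2 + 1)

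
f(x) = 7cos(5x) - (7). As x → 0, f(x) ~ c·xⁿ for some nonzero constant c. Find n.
2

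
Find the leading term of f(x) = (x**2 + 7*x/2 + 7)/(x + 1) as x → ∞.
x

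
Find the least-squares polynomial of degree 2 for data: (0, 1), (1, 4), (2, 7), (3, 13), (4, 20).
41/35 + (109/70)x + (11/14)x²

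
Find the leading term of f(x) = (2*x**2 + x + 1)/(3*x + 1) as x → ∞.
2*x/3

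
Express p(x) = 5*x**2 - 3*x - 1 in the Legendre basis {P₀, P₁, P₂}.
(2/3)P₀ + (-3)P₁ + (10/3)P₂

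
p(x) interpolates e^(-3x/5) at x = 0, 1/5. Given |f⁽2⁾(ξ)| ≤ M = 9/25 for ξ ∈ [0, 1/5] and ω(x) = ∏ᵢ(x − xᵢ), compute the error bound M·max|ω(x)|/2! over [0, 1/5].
9/5000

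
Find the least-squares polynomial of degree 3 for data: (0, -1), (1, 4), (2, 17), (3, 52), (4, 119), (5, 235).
-67/63 + (2095/378)x + (-643/252)x² + (235/108)x³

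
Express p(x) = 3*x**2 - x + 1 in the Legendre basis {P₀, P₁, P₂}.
(2)P₀ - P₁ + (2)P₂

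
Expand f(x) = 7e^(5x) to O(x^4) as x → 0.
7 + 35*x + 175*x**2/2 + 875*x**3/6 + O(x**4)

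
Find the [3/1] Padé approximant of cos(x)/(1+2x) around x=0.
(x**3/48 - 43*x**2/84 + x/168 + 1)/(337*x/168 + 1)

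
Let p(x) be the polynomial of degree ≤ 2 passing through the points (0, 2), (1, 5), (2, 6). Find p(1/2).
15/4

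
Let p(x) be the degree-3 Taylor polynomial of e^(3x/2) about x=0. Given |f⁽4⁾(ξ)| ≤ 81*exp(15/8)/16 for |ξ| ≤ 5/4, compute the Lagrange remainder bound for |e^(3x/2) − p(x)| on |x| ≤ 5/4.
16875*exp(15/8)/32768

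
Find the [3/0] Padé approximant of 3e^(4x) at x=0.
32*x**3 + 24*x**2 + 12*x + 3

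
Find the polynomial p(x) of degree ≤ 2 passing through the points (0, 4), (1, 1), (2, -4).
-x**2 - 2*x + 4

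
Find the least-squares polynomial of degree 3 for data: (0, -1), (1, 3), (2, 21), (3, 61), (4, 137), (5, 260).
-8/7 + (7/3)x + (11/28)x² + (23/12)x³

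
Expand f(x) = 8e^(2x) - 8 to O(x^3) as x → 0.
16*x + 16*x**2 + O(x**3)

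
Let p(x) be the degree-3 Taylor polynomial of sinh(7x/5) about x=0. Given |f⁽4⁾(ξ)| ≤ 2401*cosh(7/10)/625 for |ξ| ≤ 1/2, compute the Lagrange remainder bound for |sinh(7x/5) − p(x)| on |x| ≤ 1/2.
2401*cosh(7/10)/240000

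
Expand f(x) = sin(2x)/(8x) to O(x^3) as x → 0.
1/4 - x**2/6 + O(x**3)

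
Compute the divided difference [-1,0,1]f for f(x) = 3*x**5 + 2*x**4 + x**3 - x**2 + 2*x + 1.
1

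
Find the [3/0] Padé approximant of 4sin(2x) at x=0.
-16*x**3/3 + 8*x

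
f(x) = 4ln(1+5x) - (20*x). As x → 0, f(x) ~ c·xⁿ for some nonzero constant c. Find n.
2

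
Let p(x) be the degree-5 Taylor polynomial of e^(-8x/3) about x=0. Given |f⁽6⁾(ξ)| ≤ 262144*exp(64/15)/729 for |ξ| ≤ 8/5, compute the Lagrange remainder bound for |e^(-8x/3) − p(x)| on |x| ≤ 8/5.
4294967296*exp(64/15)/512578125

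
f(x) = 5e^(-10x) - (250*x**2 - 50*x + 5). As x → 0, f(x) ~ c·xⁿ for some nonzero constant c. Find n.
3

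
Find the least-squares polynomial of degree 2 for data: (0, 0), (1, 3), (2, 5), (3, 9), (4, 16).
3/7 + (33/35)x + (5/7)x²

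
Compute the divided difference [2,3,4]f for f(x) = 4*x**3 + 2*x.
36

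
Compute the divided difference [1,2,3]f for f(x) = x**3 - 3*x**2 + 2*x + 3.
3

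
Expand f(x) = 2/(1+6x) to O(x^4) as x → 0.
2 - 12*x + 72*x**2 - 432*x**3 + O(x**4)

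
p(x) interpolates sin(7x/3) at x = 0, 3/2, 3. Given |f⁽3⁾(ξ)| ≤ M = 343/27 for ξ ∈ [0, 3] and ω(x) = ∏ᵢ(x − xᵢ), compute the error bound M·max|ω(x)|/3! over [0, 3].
343*sqrt(3)/216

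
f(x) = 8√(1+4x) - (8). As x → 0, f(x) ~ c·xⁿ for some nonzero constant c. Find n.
1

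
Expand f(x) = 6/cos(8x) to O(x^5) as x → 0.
6 + 192*x**2 + 5120*x**4 + O(x**5)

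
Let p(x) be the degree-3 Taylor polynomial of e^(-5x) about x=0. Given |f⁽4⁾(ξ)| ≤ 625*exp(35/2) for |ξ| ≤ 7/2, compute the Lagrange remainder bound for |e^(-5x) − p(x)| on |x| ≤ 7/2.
1500625*exp(35/2)/384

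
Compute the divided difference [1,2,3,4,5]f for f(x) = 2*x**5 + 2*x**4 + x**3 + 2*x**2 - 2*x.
32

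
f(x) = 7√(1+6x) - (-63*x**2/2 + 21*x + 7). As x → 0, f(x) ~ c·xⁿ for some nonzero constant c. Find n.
3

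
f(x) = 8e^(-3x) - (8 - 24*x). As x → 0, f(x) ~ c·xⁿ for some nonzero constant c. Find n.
2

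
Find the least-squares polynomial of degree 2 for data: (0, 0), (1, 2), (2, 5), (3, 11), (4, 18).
2/35 + (11/14)x + (13/14)x²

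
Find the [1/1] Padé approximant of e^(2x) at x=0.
(x + 1)/(1 - x)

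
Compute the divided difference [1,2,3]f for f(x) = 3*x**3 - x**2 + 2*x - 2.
17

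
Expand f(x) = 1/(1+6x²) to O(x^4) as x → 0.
1 - 6*x**2 + O(x**4)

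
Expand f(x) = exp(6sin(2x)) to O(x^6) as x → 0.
1 + 12*x + 72*x**2 + 280*x**3 + 768*x**4 + 7496*x**5/5 + O(x**6)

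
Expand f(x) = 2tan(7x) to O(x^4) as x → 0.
14*x + 686*x**3/3 + O(x**4)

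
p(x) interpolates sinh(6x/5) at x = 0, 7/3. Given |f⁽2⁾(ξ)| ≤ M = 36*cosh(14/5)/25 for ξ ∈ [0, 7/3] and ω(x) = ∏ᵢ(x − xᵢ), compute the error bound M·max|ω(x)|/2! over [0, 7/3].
49*cosh(14/5)/50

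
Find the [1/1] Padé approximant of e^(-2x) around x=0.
(1 - x)/(x + 1)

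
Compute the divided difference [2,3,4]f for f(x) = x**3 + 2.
9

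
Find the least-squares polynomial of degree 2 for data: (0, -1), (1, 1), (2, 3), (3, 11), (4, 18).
-32/35 + (8/35)x + (8/7)x²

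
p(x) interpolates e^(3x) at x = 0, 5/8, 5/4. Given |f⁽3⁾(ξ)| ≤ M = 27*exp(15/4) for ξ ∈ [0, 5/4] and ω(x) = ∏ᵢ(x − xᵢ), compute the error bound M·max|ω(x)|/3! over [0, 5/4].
125*sqrt(3)*exp(15/4)/512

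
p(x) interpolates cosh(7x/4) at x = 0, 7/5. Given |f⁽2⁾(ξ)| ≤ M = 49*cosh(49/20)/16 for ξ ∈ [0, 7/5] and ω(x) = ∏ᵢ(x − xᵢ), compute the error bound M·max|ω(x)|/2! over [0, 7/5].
2401*cosh(49/20)/3200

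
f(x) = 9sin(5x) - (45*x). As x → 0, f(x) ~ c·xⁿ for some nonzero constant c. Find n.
3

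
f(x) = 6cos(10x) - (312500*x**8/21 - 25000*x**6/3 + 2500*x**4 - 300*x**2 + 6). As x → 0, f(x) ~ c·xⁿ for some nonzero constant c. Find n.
10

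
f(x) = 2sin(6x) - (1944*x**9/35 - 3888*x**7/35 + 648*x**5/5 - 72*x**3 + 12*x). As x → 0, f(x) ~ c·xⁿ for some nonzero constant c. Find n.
11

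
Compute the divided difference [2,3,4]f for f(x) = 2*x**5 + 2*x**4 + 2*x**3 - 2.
698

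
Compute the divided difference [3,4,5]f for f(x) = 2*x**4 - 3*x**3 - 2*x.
158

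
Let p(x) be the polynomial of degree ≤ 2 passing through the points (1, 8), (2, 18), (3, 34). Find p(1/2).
21/4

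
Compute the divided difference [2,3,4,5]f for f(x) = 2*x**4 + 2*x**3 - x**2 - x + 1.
30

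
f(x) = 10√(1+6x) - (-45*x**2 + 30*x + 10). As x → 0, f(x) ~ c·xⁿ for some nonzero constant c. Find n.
3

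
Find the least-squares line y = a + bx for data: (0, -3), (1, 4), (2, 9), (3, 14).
a = -12/5, b = 28/5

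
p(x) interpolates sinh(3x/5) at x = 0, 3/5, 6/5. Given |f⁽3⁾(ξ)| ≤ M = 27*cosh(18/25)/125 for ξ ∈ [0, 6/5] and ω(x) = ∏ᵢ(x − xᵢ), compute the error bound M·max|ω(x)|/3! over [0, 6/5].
27*sqrt(3)*cosh(18/25)/15625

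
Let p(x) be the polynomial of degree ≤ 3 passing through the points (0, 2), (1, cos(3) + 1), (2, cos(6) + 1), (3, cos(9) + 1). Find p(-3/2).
-35*cos(9)/16 + 121/16 + 135*cos(6)/16 - 189*cos(3)/16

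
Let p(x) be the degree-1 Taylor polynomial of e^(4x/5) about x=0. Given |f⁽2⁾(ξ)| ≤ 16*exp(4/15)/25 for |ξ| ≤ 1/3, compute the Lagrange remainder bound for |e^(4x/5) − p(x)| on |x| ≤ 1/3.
8*exp(4/15)/225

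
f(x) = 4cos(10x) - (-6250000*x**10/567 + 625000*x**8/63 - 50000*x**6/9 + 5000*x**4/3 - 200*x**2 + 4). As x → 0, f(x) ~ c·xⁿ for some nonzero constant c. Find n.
12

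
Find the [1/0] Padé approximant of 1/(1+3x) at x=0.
1 - 3*x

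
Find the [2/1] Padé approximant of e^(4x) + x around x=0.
(4*x**2/3 + 11*x/3 + 1)/(1 - 4*x/3)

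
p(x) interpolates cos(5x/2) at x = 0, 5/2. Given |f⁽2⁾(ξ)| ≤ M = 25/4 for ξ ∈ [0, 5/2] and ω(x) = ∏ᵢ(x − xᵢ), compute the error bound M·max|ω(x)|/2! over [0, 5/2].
625/128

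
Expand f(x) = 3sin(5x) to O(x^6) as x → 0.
15*x - 125*x**3/2 + 625*x**5/8 + O(x**6)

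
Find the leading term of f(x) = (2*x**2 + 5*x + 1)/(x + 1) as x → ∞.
2*x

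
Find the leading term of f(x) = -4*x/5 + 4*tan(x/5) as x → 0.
4*x**3/375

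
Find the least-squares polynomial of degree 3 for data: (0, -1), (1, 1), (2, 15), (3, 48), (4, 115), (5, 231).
-83/63 + (607/189)x + (-253/126)x² + (115/54)x³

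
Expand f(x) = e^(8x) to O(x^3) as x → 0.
1 + 8*x + 32*x**2 + O(x**3)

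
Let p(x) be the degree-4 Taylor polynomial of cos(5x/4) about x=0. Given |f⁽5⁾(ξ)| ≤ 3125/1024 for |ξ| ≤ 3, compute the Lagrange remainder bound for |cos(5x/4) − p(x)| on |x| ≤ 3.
50625/8192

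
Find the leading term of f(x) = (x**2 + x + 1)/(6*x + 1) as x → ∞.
x/6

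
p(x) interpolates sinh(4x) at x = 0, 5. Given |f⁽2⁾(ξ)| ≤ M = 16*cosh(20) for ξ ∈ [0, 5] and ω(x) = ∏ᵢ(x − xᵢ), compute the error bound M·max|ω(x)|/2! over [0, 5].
50*cosh(20)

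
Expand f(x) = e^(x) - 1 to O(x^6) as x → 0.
x + x**2/2 + x**3/6 + x**4/24 + x**5/120 + O(x**6)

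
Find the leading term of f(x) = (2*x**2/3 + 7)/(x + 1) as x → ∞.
2*x/3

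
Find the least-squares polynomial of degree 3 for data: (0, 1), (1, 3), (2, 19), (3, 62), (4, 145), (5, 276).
73/63 + (-877/378)x + (451/252)x² + (209/108)x³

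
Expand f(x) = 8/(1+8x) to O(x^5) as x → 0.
8 - 64*x + 512*x**2 - 4096*x**3 + 32768*x**4 + O(x**5)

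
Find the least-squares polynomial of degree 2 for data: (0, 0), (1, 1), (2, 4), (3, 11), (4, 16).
-2/7 + (27/35)x + (6/7)x²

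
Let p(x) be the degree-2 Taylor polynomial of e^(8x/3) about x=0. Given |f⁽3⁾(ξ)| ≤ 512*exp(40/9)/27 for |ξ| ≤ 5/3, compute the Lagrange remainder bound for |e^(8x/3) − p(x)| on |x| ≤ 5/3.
32000*exp(40/9)/2187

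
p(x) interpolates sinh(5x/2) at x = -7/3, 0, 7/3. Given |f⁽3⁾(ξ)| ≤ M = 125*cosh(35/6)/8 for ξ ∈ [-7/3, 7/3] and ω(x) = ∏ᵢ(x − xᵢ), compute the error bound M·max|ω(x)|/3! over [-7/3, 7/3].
42875*sqrt(3)*cosh(35/6)/5832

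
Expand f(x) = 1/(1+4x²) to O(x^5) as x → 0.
1 - 4*x**2 + 16*x**4 + O(x**5)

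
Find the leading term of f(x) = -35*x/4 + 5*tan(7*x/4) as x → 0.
1715*x**3/192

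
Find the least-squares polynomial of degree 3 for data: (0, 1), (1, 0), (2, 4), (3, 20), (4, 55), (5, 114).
67/63 + (-691/378)x + (-61/126)x² + (29/27)x³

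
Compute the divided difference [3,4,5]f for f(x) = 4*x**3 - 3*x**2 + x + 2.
45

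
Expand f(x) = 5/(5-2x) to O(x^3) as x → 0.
1 + 2*x/5 + 4*x**2/25 + O(x**3)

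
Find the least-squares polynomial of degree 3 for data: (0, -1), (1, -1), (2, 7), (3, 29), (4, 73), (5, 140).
-6/7 + (-65/21)x + (47/28)x² + (11/12)x³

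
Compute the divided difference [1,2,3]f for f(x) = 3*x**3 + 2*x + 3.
18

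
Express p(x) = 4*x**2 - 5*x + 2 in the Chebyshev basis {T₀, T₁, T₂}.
(4)T₀ + (-5)T₁ + (2)T₂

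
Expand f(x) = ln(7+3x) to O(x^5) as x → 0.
log(7) + 3*x/7 - 9*x**2/98 + 9*x**3/343 - 81*x**4/9604 + O(x**5)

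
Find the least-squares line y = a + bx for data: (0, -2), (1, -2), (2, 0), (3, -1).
a = -2, b = 1/2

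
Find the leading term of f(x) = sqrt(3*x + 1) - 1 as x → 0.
3*x/2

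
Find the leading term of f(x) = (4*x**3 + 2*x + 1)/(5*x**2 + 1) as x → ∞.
4*x/5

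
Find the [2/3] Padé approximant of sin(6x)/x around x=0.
(6 - 126*x**2/5)/(9*x**2/5 + 1)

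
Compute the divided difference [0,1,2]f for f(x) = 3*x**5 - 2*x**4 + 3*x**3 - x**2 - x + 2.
39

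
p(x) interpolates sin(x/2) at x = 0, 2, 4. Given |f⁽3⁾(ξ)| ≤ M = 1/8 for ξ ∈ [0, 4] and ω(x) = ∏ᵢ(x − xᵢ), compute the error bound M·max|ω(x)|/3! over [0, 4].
sqrt(3)/27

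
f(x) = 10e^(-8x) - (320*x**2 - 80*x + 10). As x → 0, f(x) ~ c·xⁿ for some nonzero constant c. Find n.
3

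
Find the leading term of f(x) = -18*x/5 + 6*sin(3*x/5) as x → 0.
-27*x**3/125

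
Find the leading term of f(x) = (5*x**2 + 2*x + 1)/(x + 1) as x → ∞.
5*x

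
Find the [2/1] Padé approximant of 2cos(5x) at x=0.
2 - 25*x**2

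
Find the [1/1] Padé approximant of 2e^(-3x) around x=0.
(2 - 3*x)/(3*x/2 + 1)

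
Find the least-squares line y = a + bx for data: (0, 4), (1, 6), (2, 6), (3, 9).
a = 4, b = 3/2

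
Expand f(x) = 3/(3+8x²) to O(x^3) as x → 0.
1 - 8*x**2/3 + O(x**3)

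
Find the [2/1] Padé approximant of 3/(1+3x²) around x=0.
3 - 9*x**2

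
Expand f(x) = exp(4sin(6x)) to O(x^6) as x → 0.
1 + 24*x + 288*x**2 + 2160*x**3 + 10368*x**4 + 125712*x**5/5 + O(x**6)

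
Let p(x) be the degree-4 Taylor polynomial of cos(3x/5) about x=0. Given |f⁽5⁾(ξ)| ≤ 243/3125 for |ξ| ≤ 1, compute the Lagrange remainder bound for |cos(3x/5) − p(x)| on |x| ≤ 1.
81/125000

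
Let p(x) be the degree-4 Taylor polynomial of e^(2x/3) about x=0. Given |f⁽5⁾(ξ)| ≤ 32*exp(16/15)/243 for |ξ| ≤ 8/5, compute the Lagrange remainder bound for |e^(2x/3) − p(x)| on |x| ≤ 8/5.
131072*exp(16/15)/11390625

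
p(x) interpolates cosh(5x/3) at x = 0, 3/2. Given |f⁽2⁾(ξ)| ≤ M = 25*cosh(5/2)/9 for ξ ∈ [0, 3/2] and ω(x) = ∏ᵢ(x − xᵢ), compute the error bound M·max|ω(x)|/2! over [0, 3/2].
25*cosh(5/2)/32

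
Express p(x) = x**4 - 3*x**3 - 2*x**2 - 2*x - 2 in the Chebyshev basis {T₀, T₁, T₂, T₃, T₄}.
(-21/8)T₀ + (-17/4)T₁ + (-1/2)T₂ + (-3/4)T₃ + (1/8)T₄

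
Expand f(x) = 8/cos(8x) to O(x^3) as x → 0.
8 + 256*x**2 + O(x**3)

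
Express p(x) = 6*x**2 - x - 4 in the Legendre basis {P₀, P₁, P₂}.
(-2)P₀ - P₁ + (4)P₂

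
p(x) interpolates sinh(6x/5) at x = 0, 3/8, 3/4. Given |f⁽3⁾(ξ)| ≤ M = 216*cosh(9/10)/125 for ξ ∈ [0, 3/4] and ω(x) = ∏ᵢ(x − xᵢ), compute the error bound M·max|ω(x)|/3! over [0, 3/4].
27*sqrt(3)*cosh(9/10)/8000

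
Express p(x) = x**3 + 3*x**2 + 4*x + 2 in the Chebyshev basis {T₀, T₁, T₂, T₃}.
(7/2)T₀ + (19/4)T₁ + (3/2)T₂ + (1/4)T₃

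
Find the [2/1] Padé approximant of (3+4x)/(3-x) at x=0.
(4*x/3 + 1)/(1 - x/3)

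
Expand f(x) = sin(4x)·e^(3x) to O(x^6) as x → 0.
4*x + 12*x**2 + 22*x**3/3 - 14*x**4 - 779*x**5/30 + O(x**6)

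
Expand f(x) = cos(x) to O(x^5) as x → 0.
1 - x**2/2 + x**4/24 + O(x**5)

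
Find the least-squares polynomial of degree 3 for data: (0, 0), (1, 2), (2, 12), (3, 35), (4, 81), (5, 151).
11/126 + (-197/756)x + (253/252)x² + (55/54)x³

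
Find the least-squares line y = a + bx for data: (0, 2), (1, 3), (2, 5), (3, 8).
a = 3/2, b = 2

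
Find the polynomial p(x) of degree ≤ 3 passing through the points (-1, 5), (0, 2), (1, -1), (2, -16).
-2*x**3 - x + 2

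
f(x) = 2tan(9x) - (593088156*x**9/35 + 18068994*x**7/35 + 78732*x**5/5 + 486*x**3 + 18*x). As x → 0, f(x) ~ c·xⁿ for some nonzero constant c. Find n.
11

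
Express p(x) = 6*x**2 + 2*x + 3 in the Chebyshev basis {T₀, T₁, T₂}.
(6)T₀ + (2)T₁ + (3)T₂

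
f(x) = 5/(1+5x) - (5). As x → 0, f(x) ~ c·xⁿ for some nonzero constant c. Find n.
1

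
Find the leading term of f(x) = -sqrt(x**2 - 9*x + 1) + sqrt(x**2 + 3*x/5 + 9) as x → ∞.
24/5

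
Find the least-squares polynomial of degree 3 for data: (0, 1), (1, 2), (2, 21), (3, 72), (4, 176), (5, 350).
107/126 + (-293/756)x + (-115/126)x² + (323/108)x³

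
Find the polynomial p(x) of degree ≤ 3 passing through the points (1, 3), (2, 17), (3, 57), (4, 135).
2*x**3 + x**2 - 3*x + 3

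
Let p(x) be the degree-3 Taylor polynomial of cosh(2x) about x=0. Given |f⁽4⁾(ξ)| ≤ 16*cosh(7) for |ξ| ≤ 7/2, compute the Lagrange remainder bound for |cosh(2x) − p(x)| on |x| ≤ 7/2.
2401*cosh(7)/24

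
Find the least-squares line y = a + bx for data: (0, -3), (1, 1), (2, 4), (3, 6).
a = -5/2, b = 3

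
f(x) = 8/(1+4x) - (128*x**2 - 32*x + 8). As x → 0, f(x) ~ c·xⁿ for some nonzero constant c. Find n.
3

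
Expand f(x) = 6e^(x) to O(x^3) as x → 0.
6 + 6*x + 3*x**2 + O(x**3)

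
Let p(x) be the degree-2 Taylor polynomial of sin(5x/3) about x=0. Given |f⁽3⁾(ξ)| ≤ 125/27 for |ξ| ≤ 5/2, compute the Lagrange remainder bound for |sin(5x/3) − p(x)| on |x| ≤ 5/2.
15625/1296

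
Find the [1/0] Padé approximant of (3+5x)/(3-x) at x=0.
2*x + 1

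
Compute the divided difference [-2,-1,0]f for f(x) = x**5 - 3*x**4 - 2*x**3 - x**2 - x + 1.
-31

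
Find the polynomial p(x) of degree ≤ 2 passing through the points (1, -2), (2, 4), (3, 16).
3*x**2 - 3*x - 2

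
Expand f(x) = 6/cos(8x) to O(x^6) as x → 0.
6 + 192*x**2 + 5120*x**4 + O(x**6)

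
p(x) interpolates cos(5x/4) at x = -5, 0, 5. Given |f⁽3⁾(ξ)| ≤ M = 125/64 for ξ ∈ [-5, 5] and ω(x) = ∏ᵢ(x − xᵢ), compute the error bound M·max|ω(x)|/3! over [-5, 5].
15625*sqrt(3)/1728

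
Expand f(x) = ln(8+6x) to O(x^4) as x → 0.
log(8) + 3*x/4 - 9*x**2/32 + 9*x**3/64 + O(x**4)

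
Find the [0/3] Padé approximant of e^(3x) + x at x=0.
1/(-65*x**3/2 + 23*x**2/2 - 4*x + 1)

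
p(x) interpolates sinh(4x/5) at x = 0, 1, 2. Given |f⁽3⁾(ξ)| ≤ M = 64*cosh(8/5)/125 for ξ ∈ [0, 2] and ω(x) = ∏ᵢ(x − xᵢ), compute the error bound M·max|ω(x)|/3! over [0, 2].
64*sqrt(3)*cosh(8/5)/3375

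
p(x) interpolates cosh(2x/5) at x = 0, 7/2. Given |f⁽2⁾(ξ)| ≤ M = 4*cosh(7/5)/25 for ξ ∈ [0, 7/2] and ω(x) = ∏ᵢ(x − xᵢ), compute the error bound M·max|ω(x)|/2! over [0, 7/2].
49*cosh(7/5)/200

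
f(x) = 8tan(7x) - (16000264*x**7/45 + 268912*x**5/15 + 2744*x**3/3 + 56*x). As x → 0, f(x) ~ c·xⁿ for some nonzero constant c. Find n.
9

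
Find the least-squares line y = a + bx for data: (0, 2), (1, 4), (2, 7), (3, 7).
a = 23/10, b = 9/5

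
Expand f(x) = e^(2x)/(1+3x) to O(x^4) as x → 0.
1 - x + 5*x**2 - 41*x**3/3 + O(x**4)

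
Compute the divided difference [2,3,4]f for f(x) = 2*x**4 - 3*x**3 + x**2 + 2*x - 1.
84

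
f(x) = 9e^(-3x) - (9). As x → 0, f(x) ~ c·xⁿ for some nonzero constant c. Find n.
1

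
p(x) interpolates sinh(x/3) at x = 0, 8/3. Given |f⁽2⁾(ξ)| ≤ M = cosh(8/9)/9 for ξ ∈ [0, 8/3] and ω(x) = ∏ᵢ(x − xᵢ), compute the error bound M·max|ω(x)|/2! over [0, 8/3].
8*cosh(8/9)/81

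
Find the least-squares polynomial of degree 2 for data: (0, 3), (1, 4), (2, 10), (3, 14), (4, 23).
14/5 + x + x²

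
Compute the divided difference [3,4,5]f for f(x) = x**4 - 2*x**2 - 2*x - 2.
95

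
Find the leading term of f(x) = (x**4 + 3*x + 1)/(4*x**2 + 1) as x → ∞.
x**2/4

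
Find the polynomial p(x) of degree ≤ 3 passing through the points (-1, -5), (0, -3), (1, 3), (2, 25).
2*x**3 + 2*x**2 + 2*x - 3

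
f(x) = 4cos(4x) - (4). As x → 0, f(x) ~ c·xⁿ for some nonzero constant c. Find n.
2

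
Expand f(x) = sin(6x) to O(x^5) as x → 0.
6*x - 36*x**3 + O(x**5)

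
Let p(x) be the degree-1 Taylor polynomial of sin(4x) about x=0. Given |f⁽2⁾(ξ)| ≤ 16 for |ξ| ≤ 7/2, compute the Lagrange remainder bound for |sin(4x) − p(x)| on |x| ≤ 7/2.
98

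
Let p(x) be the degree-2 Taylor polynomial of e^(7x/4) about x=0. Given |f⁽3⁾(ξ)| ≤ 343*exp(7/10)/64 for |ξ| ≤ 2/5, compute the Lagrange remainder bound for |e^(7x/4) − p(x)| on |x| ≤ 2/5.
343*exp(7/10)/6000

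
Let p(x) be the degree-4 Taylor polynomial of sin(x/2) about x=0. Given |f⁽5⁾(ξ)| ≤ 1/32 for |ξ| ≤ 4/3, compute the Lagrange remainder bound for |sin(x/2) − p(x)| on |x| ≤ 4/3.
4/3645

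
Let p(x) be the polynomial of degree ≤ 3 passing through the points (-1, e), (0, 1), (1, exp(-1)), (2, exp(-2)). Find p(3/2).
((-5 + e)*exp(2) + 5 + 15*e)*exp(-2)/16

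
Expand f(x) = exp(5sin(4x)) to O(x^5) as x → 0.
1 + 20*x + 200*x**2 + 1280*x**3 + 5600*x**4 + O(x**5)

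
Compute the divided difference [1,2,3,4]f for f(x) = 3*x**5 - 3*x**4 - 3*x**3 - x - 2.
162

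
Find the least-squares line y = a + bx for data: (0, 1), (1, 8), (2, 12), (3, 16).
a = 19/10, b = 49/10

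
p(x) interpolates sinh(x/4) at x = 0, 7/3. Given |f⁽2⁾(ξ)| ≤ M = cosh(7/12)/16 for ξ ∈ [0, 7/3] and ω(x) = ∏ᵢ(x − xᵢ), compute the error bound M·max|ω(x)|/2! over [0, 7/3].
49*cosh(7/12)/1152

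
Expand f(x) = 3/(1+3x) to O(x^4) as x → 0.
3 - 9*x + 27*x**2 - 81*x**3 + O(x**4)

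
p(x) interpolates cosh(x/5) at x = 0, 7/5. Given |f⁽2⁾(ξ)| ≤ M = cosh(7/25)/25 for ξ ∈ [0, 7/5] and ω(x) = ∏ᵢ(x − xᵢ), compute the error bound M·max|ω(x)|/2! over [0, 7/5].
49*cosh(7/25)/5000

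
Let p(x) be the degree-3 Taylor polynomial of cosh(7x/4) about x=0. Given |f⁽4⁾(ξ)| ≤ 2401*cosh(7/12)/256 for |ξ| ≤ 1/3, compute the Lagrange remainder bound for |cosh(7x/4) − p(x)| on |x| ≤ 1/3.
2401*cosh(7/12)/497664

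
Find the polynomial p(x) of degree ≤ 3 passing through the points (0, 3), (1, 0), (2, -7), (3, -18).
-2*x**2 - x + 3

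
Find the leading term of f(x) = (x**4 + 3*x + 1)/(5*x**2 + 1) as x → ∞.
x**2/5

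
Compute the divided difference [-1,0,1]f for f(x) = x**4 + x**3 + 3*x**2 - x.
4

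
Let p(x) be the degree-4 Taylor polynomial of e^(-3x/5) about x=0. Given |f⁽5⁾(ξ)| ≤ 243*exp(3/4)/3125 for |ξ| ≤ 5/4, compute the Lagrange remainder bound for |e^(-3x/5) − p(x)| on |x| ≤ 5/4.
81*exp(3/4)/40960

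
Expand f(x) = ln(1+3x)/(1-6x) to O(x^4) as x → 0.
3*x + 27*x**2/2 + 90*x**3 + O(x**4)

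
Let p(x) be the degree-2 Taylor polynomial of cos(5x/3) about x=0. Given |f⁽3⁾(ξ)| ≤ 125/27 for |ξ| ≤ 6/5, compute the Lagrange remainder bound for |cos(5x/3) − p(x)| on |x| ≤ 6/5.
4/3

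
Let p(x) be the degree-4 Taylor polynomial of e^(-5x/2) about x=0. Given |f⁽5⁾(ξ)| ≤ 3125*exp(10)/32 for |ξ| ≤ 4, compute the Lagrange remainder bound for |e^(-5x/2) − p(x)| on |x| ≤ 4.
2500*exp(10)/3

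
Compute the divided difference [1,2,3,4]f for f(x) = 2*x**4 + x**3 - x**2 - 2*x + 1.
21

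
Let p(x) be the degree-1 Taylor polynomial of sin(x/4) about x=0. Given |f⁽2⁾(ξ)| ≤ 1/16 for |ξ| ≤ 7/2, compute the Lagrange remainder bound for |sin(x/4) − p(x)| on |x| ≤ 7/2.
49/128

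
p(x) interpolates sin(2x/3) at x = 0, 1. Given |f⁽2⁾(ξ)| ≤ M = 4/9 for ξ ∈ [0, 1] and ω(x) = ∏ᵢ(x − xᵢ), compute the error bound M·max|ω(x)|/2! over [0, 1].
1/18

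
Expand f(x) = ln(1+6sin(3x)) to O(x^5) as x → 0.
18*x - 162*x**2 + 1917*x**3 - 25758*x**4 + O(x**5)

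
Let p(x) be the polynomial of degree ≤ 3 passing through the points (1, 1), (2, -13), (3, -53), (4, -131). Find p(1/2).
2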